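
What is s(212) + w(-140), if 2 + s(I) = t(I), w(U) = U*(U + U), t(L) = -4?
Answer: 39194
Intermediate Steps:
w(U) = 2*U² (w(U) = U*(2*U) = 2*U²)
s(I) = -6 (s(I) = -2 - 4 = -6)
s(212) + w(-140) = -6 + 2*(-140)² = -6 + 2*19600 = -6 + 39200 = 39194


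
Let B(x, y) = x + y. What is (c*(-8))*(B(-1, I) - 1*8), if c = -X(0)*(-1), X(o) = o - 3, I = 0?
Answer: -216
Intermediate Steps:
X(o) = -3 + o
c = -3 (c = -(-3 + 0)*(-1) = -(-3)*(-1) = -1*3 = -3)
(c*(-8))*(B(-1, I) - 1*8) = (-3*(-8))*((-1 + 0) - 1*8) = 24*(-1 - 8) = 24*(-9) = -216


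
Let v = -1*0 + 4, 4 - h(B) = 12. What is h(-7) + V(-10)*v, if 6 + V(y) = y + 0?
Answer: -72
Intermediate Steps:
h(B) = -8 (h(B) = 4 - 1*12 = 4 - 12 = -8)
v = 4 (v = 0 + 4 = 4)
V(y) = -6 + y (V(y) = -6 + (y + 0) = -6 + y)
h(-7) + V(-10)*v = -8 + (-6 - 10)*4 = -8 - 16*4 = -8 - 64 = -72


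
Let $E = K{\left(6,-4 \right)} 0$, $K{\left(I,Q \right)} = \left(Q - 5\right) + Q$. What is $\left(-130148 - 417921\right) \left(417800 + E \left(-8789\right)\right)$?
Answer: $-228983228200$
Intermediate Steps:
$K{\left(I,Q \right)} = -5 + 2 Q$ ($K{\left(I,Q \right)} = \left(-5 + Q\right) + Q = -5 + 2 Q$)
$E = 0$ ($E = \left(-5 + 2 \left(-4\right)\right) 0 = \left(-5 - 8\right) 0 = \left(-13\right) 0 = 0$)
$\left(-130148 - 417921\right) \left(417800 + E \left(-8789\right)\right) = \left(-130148 - 417921\right) \left(417800 + 0 \left(-8789\right)\right) = - 548069 \left(417800 + 0\right) = \left(-548069\right) 417800 = -228983228200$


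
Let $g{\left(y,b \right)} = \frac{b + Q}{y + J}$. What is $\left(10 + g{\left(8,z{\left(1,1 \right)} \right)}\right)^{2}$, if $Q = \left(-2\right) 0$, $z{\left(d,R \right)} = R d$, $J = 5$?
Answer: $\frac{17161}{169} \approx 101.54$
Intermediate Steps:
$Q = 0$
$g{\left(y,b \right)} = \frac{b}{5 + y}$ ($g{\left(y,b \right)} = \frac{b + 0}{y + 5} = \frac{b}{5 + y}$)
$\left(10 + g{\left(8,z{\left(1,1 \right)} \right)}\right)^{2} = \left(10 + \frac{1 \cdot 1}{5 + 8}\right)^{2} = \left(10 + 1 \cdot \frac{1}{13}\right)^{2} = \left(10 + \frac{1}{13}\right)^{2} = \left(\frac{131}{13}\right)^{2} = \frac{17161}{169}$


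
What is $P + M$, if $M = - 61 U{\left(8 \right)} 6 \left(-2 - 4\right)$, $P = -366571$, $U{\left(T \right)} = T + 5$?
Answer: $-338023$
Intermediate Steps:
$U{\left(T \right)} = 5 + T$
$M = 28548$ ($M = - 61 \left(5 + 8\right) 6 \left(-2 - 4\right) = \left(-61\right) 13 \cdot 6 \left(-6\right) = \left(-793\right) \left(-36\right) = 28548$)
$P + M = -366571 + 28548 = -338023$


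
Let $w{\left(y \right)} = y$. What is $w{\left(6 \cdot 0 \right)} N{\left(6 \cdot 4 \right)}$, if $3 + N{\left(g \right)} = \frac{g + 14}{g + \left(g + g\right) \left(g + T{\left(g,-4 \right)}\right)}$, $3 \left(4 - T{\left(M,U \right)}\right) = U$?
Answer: $0$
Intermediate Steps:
$T{\left(M,U \right)} = 4 - \frac{U}{3}$
$N{\left(g \right)} = -3 + \frac{14 + g}{g + 2 g \left(\frac{16}{3} + g\right)}$ ($N{\left(g \right)} = -3 + \frac{g + 14}{g + \left(g + g\right) \left(g + \left(4 - - \frac{4}{3}\right)\right)} = -3 + \frac{14 + g}{g + 2 g \left(g + \left(4 + \frac{4}{3}\right)\right)} = -3 + \frac{14 + g}{g + 2 g \left(g + \frac{16}{3}\right)} = -3 + \frac{14 + g}{g + 2 g \left(\frac{16}{3} + g\right)}$)
$w{\left(6 \cdot 0 \right)} N{\left(6 \cdot 4 \right)} = 6 \cdot 0 \frac{6 \left(7 - 17 \cdot 6 \cdot 4 - 3 \left(6 \cdot 4\right)^{2}\right)}{6 \cdot 4 \left(35 + 6 \cdot 6 \cdot 4\right)} = 0 \frac{6 \left(7 - 408 - 3 \cdot 24^{2}\right)}{24 \left(35 + 6 \cdot 24\right)} = 0 \cdot 6 \cdot \frac{1}{24} \frac{1}{35 + 144} \left(7 - 408 - 1728\right) = 0 \cdot 6 \cdot \frac{1}{24} \cdot \frac{1}{179} \left(7 - 408 - 1728\right) = 0 \cdot 6 \cdot \frac{1}{24} \cdot \frac{1}{179} \left(-2129\right) = 0 \left(- \frac{2129}{716}\right) = 0$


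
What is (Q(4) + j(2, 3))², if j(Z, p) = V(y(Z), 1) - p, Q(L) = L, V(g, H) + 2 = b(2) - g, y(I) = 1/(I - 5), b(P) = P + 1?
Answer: 49/9 ≈ 5.4444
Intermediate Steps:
b(P) = 1 + P
y(I) = 1/(-5 + I)
V(g, H) = 1 - g (V(g, H) = -2 + ((1 + 2) - g) = -2 + (3 - g) = 1 - g)
j(Z, p) = 1 - p - 1/(-5 + Z) (j(Z, p) = (1 - 1/(-5 + Z)) - p = 1 - p - 1/(-5 + Z))
(Q(4) + j(2, 3))² = (4 + (-1 + (1 - 1*3)*(-5 + 2))/(-5 + 2))² = (4 + (-1 + (1 - 3)*(-3))/(-3))² = (4 - (-1 - 2*(-3))/3)² = (4 - (-1 + 6)/3)² = (4 - ⅓*5)² = (4 - 5/3)² = (7/3)² = 49/9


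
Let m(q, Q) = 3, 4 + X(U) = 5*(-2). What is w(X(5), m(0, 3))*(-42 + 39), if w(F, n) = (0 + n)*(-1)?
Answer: 9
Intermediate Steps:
X(U) = -14 (X(U) = -4 + 5*(-2) = -4 - 10 = -14)
w(F, n) = -n (w(F, n) = n*(-1) = -n)
w(X(5), m(0, 3))*(-42 + 39) = (-1*3)*(-42 + 39) = -3*(-3) = 9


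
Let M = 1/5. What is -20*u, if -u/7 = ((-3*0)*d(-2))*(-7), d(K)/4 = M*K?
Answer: 0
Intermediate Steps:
M = ⅕ (M = 1*(⅕) = ⅕ ≈ 0.20000)
d(K) = 4*K/5 (d(K) = 4*(K/5) = 4*K/5)
u = 0 (u = -7*(-3*0)*((⅘)*(-2))*(-7) = -7*0*(-8/5)*(-7) = -0*(-7) = -7*0 = 0)
-20*u = -20*0 = 0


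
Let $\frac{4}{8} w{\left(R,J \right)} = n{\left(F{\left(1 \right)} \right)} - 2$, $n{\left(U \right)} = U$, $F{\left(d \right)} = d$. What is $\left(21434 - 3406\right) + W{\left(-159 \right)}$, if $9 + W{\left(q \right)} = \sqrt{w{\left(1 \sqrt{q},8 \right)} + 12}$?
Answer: $18019 + \sqrt{10} \approx 18022.0$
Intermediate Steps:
$w{\left(R,J \right)} = -2$ ($w{\left(R,J \right)} = 2 \left(1 - 2\right) = 2 \left(-1\right) = -2$)
$W{\left(q \right)} = -9 + \sqrt{10}$ ($W{\left(q \right)} = -9 + \sqrt{-2 + 12} = -9 + \sqrt{10}$)
$\left(21434 - 3406\right) + W{\left(-159 \right)} = \left(21434 - 3406\right) - \left(9 - \sqrt{10}\right) = 18028 - \left(9 - \sqrt{10}\right) = 18019 + \sqrt{10}$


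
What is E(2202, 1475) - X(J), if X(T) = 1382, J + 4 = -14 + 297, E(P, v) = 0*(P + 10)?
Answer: -1382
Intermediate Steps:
E(P, v) = 0 (E(P, v) = 0*(10 + P) = 0)
J = 279 (J = -4 + (-14 + 297) = -4 + 283 = 279)
E(2202, 1475) - X(J) = 0 - 1*1382 = 0 - 1382 = -1382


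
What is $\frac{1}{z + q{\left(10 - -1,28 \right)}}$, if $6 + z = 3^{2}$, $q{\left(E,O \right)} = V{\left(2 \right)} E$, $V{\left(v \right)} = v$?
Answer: $\frac{1}{25} \approx 0.04$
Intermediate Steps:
$q{\left(E,O \right)} = 2 E$
$z = 3$ ($z = -6 + 3^{2} = -6 + 9 = 3$)
$\frac{1}{z + q{\left(10 - -1,28 \right)}} = \frac{1}{3 + 2 \left(10 - -1\right)} = \frac{1}{3 + 2 \left(10 + 1\right)} = \frac{1}{3 + 2 \cdot 11} = \frac{1}{3 + 22} = \frac{1}{25}$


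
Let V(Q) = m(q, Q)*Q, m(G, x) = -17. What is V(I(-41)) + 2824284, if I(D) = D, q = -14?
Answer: 2824981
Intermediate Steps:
V(Q) = -17*Q
V(I(-41)) + 2824284 = -17*(-41) + 2824284 = 697 + 2824284 = 2824981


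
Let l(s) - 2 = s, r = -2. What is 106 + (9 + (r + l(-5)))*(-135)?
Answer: -434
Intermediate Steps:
l(s) = 2 + s
106 + (9 + (r + l(-5)))*(-135) = 106 + (9 + (-2 + (2 - 5)))*(-135) = 106 + (9 + (-2 - 3))*(-135) = 106 + (9 - 5)*(-135) = 106 + 4*(-135) = 106 - 540 = -434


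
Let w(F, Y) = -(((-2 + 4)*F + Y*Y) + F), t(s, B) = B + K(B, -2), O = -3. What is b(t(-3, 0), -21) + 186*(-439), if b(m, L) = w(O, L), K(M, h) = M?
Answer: -82086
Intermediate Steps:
t(s, B) = 2*B (t(s, B) = B + B = 2*B)
w(F, Y) = -Y**2 - 3*F (w(F, Y) = -((2*F + Y**2) + F) = -((Y**2 + 2*F) + F) = -(Y**2 + 3*F) = -Y**2 - 3*F)
b(m, L) = 9 - L**2 (b(m, L) = -L**2 - 3*(-3) = -L**2 + 9 = 9 - L**2)
b(t(-3, 0), -21) + 186*(-439) = (9 - 1*(-21)**2) + 186*(-439) = (9 - 1*441) - 81654 = (9 - 441) - 81654 = -432 - 81654 = -82086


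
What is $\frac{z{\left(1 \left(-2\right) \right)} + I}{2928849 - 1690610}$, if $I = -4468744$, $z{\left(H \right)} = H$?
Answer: $- \frac{4468746}{1238239} \approx -3.609$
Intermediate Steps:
$\frac{z{\left(1 \left(-2\right) \right)} + I}{2928849 - 1690610} = \frac{1 \left(-2\right) - 4468744}{2928849 - 1690610} = \frac{-2 - 4468744}{1238239} = \left(-4468746\right) \frac{1}{1238239} = - \frac{4468746}{1238239}$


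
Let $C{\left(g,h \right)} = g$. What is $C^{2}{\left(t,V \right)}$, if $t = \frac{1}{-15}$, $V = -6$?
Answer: $\frac{1}{225} \approx 0.0044444$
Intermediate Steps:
$t = - \frac{1}{15} \approx -0.066667$
$C^{2}{\left(t,V \right)} = \left(- \frac{1}{15}\right)^{2} = \frac{1}{225}$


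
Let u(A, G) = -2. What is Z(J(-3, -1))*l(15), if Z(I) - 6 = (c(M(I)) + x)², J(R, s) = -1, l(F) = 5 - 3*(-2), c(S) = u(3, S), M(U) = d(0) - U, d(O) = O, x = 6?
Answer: 242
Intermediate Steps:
M(U) = -U (M(U) = 0 - U = -U)
c(S) = -2
l(F) = 11 (l(F) = 5 + 6 = 11)
Z(I) = 22 (Z(I) = 6 + (-2 + 6)² = 6 + 4² = 6 + 16 = 22)
Z(J(-3, -1))*l(15) = 22*11 = 242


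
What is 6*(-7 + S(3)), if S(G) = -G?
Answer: -60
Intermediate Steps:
6*(-7 + S(3)) = 6*(-7 - 1*3) = 6*(-7 - 3) = 6*(-10) = -60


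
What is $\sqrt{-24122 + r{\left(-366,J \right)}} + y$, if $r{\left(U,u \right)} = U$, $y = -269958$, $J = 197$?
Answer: $-269958 + 2 i \sqrt{6122} \approx -2.6996 \cdot 10^{5} + 156.49 i$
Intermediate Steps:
$\sqrt{-24122 + r{\left(-366,J \right)}} + y = \sqrt{-24122 - 366} - 269958 = \sqrt{-24488} - 269958 = 2 i \sqrt{6122} - 269958 = -269958 + 2 i \sqrt{6122}$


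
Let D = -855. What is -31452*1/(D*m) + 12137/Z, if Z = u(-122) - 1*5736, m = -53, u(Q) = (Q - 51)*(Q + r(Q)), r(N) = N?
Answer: -199084999/550969980 ≈ -0.36134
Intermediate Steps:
u(Q) = 2*Q*(-51 + Q) (u(Q) = (Q - 51)*(Q + Q) = (-51 + Q)*(2*Q) = 2*Q*(-51 + Q))
Z = 36476 (Z = 2*(-122)*(-51 - 122) - 1*5736 = 2*(-122)*(-173) - 5736 = 42212 - 5736 = 36476)
-31452*1/(D*m) + 12137/Z = -31452/((-855*(-53))) + 12137/36476 = -31452/45315 + 12137*(1/36476) = -31452*1/45315 + 12137/36476 = -10484/15105 + 12137/36476 = -199084999/550969980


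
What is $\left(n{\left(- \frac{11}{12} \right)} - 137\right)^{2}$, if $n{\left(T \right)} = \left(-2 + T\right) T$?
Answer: $\frac{374151649}{20736} \approx 18044.0$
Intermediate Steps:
$n{\left(T \right)} = T \left(-2 + T\right)$
$\left(n{\left(- \frac{11}{12} \right)} - 137\right)^{2} = \left(- \frac{11}{12} \left(-2 - \frac{11}{12}\right) - 137\right)^{2} = \left(\left(-11\right) \frac{1}{12} \left(-2 - \frac{11}{12}\right) - 137\right)^{2} = \left(- \frac{11 \left(-2 - \frac{11}{12}\right)}{12} - 137\right)^{2} = \left(\left(- \frac{11}{12}\right) \left(- \frac{35}{12}\right) - 137\right)^{2} = \left(\frac{385}{144} - 137\right)^{2} = \left(- \frac{19343}{144}\right)^{2} = \frac{374151649}{20736}$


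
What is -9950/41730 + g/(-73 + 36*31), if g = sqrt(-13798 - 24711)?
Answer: -995/4173 + I*sqrt(38509)/1043 ≈ -0.23844 + 0.18815*I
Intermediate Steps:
g = I*sqrt(38509) (g = sqrt(-38509) = I*sqrt(38509) ≈ 196.24*I)
-9950/41730 + g/(-73 + 36*31) = -9950/41730 + (I*sqrt(38509))/(-73 + 36*31) = -9950*1/41730 + (I*sqrt(38509))/(-73 + 1116) = -995/4173 + (I*sqrt(38509))/1043 = -995/4173 + (I*sqrt(38509))*(1/1043) = -995/4173 + I*sqrt(38509)/1043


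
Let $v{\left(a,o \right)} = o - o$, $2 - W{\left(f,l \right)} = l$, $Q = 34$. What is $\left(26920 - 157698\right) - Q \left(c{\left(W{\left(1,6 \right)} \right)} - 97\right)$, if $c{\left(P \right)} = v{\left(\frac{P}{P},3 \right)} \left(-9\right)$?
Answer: $-127480$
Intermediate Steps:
$W{\left(f,l \right)} = 2 - l$
$v{\left(a,o \right)} = 0$
$c{\left(P \right)} = 0$ ($c{\left(P \right)} = 0 \left(-9\right) = 0$)
$\left(26920 - 157698\right) - Q \left(c{\left(W{\left(1,6 \right)} \right)} - 97\right) = \left(26920 - 157698\right) - 34 \left(0 - 97\right) = \left(26920 - 157698\right) - 34 \left(-97\right) = -130778 - -3298 = -130778 + 3298 = -127480$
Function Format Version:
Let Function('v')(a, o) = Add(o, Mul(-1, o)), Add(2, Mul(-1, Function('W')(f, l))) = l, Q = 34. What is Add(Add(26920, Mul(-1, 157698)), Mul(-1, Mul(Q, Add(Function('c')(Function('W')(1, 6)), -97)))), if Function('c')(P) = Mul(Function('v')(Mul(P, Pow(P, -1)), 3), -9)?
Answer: -127480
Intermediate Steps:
Function('W')(f, l) = Add(2, Mul(-1, l))
Function('v')(a, o) = 0
Function('c')(P) = 0 (Function('c')(P) = Mul(0, -9) = 0)
Add(Add(26920, Mul(-1, 157698)), Mul(-1, Mul(Q, Add(Function('c')(Function('W')(1, 6)), -97)))) = Add(Add(26920, Mul(-1, 157698)), Mul(-1, Mul(34, Add(0, -97)))) = Add(Add(26920, -157698), Mul(-1, Mul(34, -97))) = Add(-130778, Mul(-1, -3298)) = Add(-130778, 3298) = -127480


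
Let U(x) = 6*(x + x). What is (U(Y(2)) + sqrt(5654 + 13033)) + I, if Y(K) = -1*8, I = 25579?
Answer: 25483 + sqrt(18687) ≈ 25620.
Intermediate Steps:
Y(K) = -8
U(x) = 12*x (U(x) = 6*(2*x) = 12*x)
(U(Y(2)) + sqrt(5654 + 13033)) + I = (12*(-8) + sqrt(5654 + 13033)) + 25579 = (-96 + sqrt(18687)) + 25579 = 25483 + sqrt(18687)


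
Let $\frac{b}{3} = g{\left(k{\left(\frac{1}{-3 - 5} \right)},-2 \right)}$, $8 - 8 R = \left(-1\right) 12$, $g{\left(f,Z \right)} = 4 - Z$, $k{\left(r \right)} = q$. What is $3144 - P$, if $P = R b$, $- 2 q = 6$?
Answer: $3099$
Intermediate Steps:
$q = -3$ ($q = \left(- \frac{1}{2}\right) 6 = -3$)
$k{\left(r \right)} = -3$
$R = \frac{5}{2}$ ($R = 1 - \frac{\left(-1\right) 12}{8} = 1 - - \frac{3}{2} = 1 + \frac{3}{2} = \frac{5}{2} \approx 2.5$)
$b = 18$ ($b = 3 \left(4 - -2\right) = 3 \left(4 + 2\right) = 3 \cdot 6 = 18$)
$P = 45$ ($P = \frac{5}{2} \cdot 18 = 45$)
$3144 - P = 3144 - 45 = 3099$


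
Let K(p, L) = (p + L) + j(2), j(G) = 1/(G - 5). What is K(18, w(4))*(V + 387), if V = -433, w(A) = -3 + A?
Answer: -2576/3 ≈ -858.67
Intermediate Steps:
j(G) = 1/(-5 + G)
K(p, L) = -⅓ + L + p (K(p, L) = (p + L) + 1/(-5 + 2) = (L + p) + 1/(-3) = (L + p) - ⅓ = -⅓ + L + p)
K(18, w(4))*(V + 387) = (-⅓ + (-3 + 4) + 18)*(-433 + 387) = (-⅓ + 1 + 18)*(-46) = (56/3)*(-46) = -2576/3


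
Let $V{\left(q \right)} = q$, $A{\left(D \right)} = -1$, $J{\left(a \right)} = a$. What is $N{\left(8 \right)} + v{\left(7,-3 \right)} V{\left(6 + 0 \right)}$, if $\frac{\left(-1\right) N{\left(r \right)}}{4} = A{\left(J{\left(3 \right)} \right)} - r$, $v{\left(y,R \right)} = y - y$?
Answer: $36$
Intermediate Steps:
$v{\left(y,R \right)} = 0$
$N{\left(r \right)} = 4 + 4 r$ ($N{\left(r \right)} = - 4 \left(-1 - r\right) = 4 + 4 r$)
$N{\left(8 \right)} + v{\left(7,-3 \right)} V{\left(6 + 0 \right)} = \left(4 + 4 \cdot 8\right) + 0 \left(6 + 0\right) = \left(4 + 32\right) + 0 \cdot 6 = 36 + 0 = 36$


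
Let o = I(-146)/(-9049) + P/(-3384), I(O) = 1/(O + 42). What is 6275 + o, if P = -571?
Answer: 1249020905675/199041804 ≈ 6275.2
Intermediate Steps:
I(O) = 1/(42 + O)
o = 33585575/199041804 (o = 1/((42 - 146)*(-9049)) - 571/(-3384) = -1/9049/(-104) - 571*(-1/3384) = -1/104*(-1/9049) + 571/3384 = 1/941096 + 571/3384 = 33585575/199041804 ≈ 0.16874)
6275 + o = 6275 + 33585575/199041804 = 1249020905675/199041804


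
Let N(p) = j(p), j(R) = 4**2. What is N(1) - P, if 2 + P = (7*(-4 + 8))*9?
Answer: -234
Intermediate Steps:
j(R) = 16
N(p) = 16
P = 250 (P = -2 + (7*(-4 + 8))*9 = -2 + (7*4)*9 = -2 + 28*9 = -2 + 252 = 250)
N(1) - P = 16 - 1*250 = 16 - 250 = -234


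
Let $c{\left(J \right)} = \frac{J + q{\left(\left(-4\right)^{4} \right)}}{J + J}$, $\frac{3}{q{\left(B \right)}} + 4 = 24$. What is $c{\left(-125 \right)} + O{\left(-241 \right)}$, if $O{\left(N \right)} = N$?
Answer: $- \frac{1202503}{5000} \approx -240.5$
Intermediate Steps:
$q{\left(B \right)} = \frac{3}{20}$ ($q{\left(B \right)} = \frac{3}{-4 + 24} = \frac{3}{20}$)
$c{\left(J \right)} = \frac{\frac{3}{20} + J}{2 J}$ ($c{\left(J \right)} = \frac{J + \frac{3}{20}}{J + J} = \frac{\frac{3}{20} + J}{2 J}$)
$c{\left(-125 \right)} + O{\left(-241 \right)} = \frac{3 + 20 \left(-125\right)}{40 \left(-125\right)} - 241 = \frac{1}{40} \left(- \frac{1}{125}\right) \left(3 - 2500\right) - 241 = \frac{1}{40} \left(- \frac{1}{125}\right) \left(-2497\right) - 241 = \frac{2497}{5000} - 241 = - \frac{1202503}{5000}$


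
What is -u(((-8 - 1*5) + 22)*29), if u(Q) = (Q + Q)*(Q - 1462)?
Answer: 626922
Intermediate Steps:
u(Q) = 2*Q*(-1462 + Q) (u(Q) = (2*Q)*(-1462 + Q) = 2*Q*(-1462 + Q))
-u(((-8 - 1*5) + 22)*29) = -2*((-8 - 1*5) + 22)*29*(-1462 + ((-8 - 1*5) + 22)*29) = -2*((-8 - 5) + 22)*29*(-1462 + ((-8 - 5) + 22)*29) = -2*(-13 + 22)*29*(-1462 + (-13 + 22)*29) = -2*9*29*(-1462 + 9*29) = -2*261*(-1462 + 261) = -2*261*(-1201) = -1*(-626922) = 626922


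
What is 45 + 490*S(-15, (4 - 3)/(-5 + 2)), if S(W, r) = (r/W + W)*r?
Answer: 67267/27 ≈ 2491.4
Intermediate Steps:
S(W, r) = r*(W + r/W) (S(W, r) = (W + r/W)*r = r*(W + r/W))
45 + 490*S(-15, (4 - 3)/(-5 + 2)) = 45 + 490*(((4 - 3)/(-5 + 2))*((4 - 3)/(-5 + 2) + (-15)**2)/(-15)) = 45 + 490*((1/(-3))*(-1/15)*(1/(-3) + 225)) = 45 + 490*((1*(-1/3))*(-1/15)*(1*(-1/3) + 225)) = 45 + 490*(-1/3*(-1/15)*(-1/3 + 225)) = 45 + 490*(-1/3*(-1/15)*674/3) = 45 + 490*(674/135) = 45 + 66052/27 = 67267/27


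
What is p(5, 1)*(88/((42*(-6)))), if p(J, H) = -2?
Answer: 44/63 ≈ 0.69841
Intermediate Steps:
p(5, 1)*(88/((42*(-6)))) = -176/(42*(-6)) = -176/(-252) = -176*(-1)/252 = -2*(-22/63) = 44/63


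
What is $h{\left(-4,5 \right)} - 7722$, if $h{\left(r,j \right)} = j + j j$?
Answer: $-7692$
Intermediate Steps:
$h{\left(r,j \right)} = j + j^{2}$
$h{\left(-4,5 \right)} - 7722 = 5 \left(1 + 5\right) - 7722 = 5 \cdot 6 - 7722 = 30 - 7722 = -7692$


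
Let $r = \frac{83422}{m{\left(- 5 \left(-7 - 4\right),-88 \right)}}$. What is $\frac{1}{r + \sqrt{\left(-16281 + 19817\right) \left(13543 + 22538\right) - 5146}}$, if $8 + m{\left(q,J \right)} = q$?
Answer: $- \frac{1960417}{137429479673} + \frac{1150889 \sqrt{470}}{274858959346} \approx 7.6511 \cdot 10^{-5}$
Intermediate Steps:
$m{\left(q,J \right)} = -8 + q$
$r = \frac{83422}{47}$ ($r = \frac{83422}{-8 - 5 \left(-7 - 4\right)} = \frac{83422}{-8 - -55} = \frac{83422}{-8 + 55} = \frac{83422}{47} \approx 1774.9$)
$\frac{1}{r + \sqrt{\left(-16281 + 19817\right) \left(13543 + 22538\right) - 5146}} = \frac{1}{\frac{83422}{47} + \sqrt{\left(-16281 + 19817\right) \left(13543 + 22538\right) - 5146}} = \frac{1}{\frac{83422}{47} + \sqrt{3536 \cdot 36081 - 5146}} = \frac{1}{\frac{83422}{47} + \sqrt{127582416 - 5146}} = \frac{1}{\frac{83422}{47} + \sqrt{127577270}} = \frac{1}{\frac{83422}{47} + 521 \sqrt{470}}$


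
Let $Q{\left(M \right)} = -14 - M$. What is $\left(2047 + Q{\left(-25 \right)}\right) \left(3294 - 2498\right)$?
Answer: $1638168$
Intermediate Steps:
$\left(2047 + Q{\left(-25 \right)}\right) \left(3294 - 2498\right) = \left(2047 - -11\right) \left(3294 - 2498\right) = \left(2047 + \left(-14 + 25\right)\right) 796 = \left(2047 + 11\right) 796 = 2058 \cdot 796 = 1638168$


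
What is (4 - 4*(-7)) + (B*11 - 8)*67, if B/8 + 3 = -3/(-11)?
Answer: -16584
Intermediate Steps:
B = -240/11 (B = -24 + 8*(-3/(-11)) = -24 + 8*(-3*(-1/11)) = -24 + 8*(3/11) = -24 + 24/11 = -240/11 ≈ -21.818)
(4 - 4*(-7)) + (B*11 - 8)*67 = (4 - 4*(-7)) + (-240/11*11 - 8)*67 = (4 + 28) + (-240 - 8)*67 = 32 - 248*67 = 32 - 16616 = -16584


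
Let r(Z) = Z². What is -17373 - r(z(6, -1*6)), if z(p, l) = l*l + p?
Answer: -19137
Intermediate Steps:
z(p, l) = p + l² (z(p, l) = l² + p = p + l²)
-17373 - r(z(6, -1*6)) = -17373 - (6 + (-1*6)²)² = -17373 - (6 + (-6)²)² = -17373 - (6 + 36)² = -17373 - 1*42² = -17373 - 1*1764 = -17373 - 1764 = -19137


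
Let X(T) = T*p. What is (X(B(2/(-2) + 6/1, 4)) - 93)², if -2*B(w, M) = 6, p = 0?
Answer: 8649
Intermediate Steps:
B(w, M) = -3 (B(w, M) = -½*6 = -3)
X(T) = 0 (X(T) = T*0 = 0)
(X(B(2/(-2) + 6/1, 4)) - 93)² = (0 - 93)² = (-93)² = 8649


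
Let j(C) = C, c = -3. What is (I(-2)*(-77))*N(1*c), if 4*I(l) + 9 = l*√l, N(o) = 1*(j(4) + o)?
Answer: 693/4 + 77*I*√2/2 ≈ 173.25 + 54.447*I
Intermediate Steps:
N(o) = 4 + o (N(o) = 1*(4 + o) = 4 + o)
I(l) = -9/4 + l^(3/2)/4 (I(l) = -9/4 + (l*√l)/4 = -9/4 + l^(3/2)/4)
(I(-2)*(-77))*N(1*c) = ((-9/4 + (-2)^(3/2)/4)*(-77))*(4 + 1*(-3)) = ((-9/4 + (-2*I*√2)/4)*(-77))*(4 - 3) = ((-9/4 - I*√2/2)*(-77))*1 = (693/4 + 77*I*√2/2)*1 = 693/4 + 77*I*√2/2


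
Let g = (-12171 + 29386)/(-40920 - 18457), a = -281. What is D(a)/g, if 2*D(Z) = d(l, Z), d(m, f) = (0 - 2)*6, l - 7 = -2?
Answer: 356262/17215 ≈ 20.695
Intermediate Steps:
l = 5 (l = 7 - 2 = 5)
d(m, f) = -12 (d(m, f) = -2*6 = -12)
D(Z) = -6 (D(Z) = (½)*(-12) = -6)
g = -17215/59377 (g = 17215/(-59377) = 17215*(-1/59377) = -17215/59377 ≈ -0.28993)
D(a)/g = -6/(-17215/59377) = -6*(-59377/17215) = 356262/17215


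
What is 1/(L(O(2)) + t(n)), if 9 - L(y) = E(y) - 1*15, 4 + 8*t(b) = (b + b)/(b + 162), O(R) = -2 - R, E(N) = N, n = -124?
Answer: 19/507 ≈ 0.037475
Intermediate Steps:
t(b) = -½ + b/(4*(162 + b)) (t(b) = -½ + ((b + b)/(b + 162))/8 = -½ + ((2*b)/(162 + b))/8 = -½ + (2*b/(162 + b))/8 = -½ + b/(4*(162 + b)))
L(y) = 24 - y (L(y) = 9 - (y - 1*15) = 9 - (y - 15) = 9 - (-15 + y) = 9 + (15 - y) = 24 - y)
1/(L(O(2)) + t(n)) = 1/((24 - (-2 - 1*2)) + (-324 - 1*(-124))/(4*(162 - 124))) = 1/((24 - (-2 - 2)) + (¼)*(-324 + 124)/38) = 1/((24 - 1*(-4)) + (¼)*(1/38)*(-200)) = 1/((24 + 4) - 25/19) = 1/(28 - 25/19) = 1/(507/19) = 19/507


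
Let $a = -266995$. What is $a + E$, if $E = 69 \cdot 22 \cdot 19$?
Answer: $-238153$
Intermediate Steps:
$E = 28842$ ($E = 1518 \cdot 19 = 28842$)
$a + E = -266995 + 28842 = -238153$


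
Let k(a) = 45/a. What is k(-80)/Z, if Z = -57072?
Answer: 3/304384 ≈ 9.8560e-6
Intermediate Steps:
k(-80)/Z = (45/(-80))/(-57072) = (45*(-1/80))*(-1/57072) = -9/16*(-1/57072) = 3/304384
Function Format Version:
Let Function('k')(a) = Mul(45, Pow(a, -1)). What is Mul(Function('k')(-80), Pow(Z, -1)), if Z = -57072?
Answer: Rational(3, 304384) ≈ 9.8560e-6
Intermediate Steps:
Mul(Function('k')(-80), Pow(Z, -1)) = Mul(Mul(45, Pow(-80, -1)), Pow(-57072, -1)) = Mul(Mul(45, Rational(-1, 80)), Rational(-1, 57072)) = Mul(Rational(-9, 16), Rational(-1, 57072)) = Rational(3, 304384)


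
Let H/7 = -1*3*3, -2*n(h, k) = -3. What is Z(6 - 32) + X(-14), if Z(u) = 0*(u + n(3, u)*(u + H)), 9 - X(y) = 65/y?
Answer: 191/14 ≈ 13.643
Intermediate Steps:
n(h, k) = 3/2 (n(h, k) = -½*(-3) = 3/2)
H = -63 (H = 7*(-1*3*3) = 7*(-3*3) = 7*(-9) = -63)
X(y) = 9 - 65/y
Z(u) = 0 (Z(u) = 0*(u + 3*(u - 63)/2) = 0*(u + 3*(-63 + u)/2) = 0*(u + (-189/2 + 3*u/2)) = 0*(-189/2 + 5*u/2) = 0)
Z(6 - 32) + X(-14) = 0 + (9 - 65/(-14)) = 0 + (9 - 65*(-1/14)) = 0 + (9 + 65/14) = 0 + 191/14 = 191/14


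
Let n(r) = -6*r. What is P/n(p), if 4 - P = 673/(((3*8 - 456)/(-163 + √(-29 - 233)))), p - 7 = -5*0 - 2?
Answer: 107971/12960 - 673*I*√262/12960 ≈ 8.3311 - 0.84054*I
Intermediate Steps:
p = 5 (p = 7 + (-5*0 - 2) = 7 + (0 - 2) = 7 - 2 = 5)
P = -107971/432 + 673*I*√262/432 (P = 4 - 673/((3*8 - 456)/(-163 + √(-29 - 233))) = 4 - 673/((24 - 456)/(-163 + √(-262))) = 4 - 673/((-432/(-163 + I*√262))) = 4 - 673*(163/432 - I*√262/432) = 4 - (109699/432 - 673*I*√262/432) = 4 + (-109699/432 + 673*I*√262/432) = -107971/432 + 673*I*√262/432 ≈ -249.93 + 25.216*I)
P/n(p) = (-107971/432 + 673*I*√262/432)/((-6*5)) = (-107971/432 + 673*I*√262/432)/(-30) = (-107971/432 + 673*I*√262/432)*(-1/30) = 107971/12960 - 673*I*√262/12960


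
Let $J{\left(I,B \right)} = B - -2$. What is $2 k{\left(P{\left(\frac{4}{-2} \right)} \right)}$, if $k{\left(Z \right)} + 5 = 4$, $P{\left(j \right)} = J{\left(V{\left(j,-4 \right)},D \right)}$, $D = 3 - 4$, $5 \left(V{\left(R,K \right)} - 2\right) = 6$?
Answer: $-2$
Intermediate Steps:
$V{\left(R,K \right)} = \frac{16}{5}$ ($V{\left(R,K \right)} = 2 + \frac{1}{5} \cdot 6 = 2 + \frac{6}{5} = \frac{16}{5}$)
$D = -1$ ($D = 3 - 4 = -1$)
$J{\left(I,B \right)} = 2 + B$ ($J{\left(I,B \right)} = B + 2 = 2 + B$)
$P{\left(j \right)} = 1$ ($P{\left(j \right)} = 2 - 1 = 1$)
$k{\left(Z \right)} = -1$ ($k{\left(Z \right)} = -5 + 4 = -1$)
$2 k{\left(P{\left(\frac{4}{-2} \right)} \right)} = 2 \left(-1\right) = -2$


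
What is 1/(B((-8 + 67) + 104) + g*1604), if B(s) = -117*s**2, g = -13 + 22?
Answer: -1/3094137 ≈ -3.2319e-7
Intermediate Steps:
g = 9
1/(B((-8 + 67) + 104) + g*1604) = 1/(-117*((-8 + 67) + 104)**2 + 9*1604) = 1/(-117*(59 + 104)**2 + 14436) = 1/(-117*163**2 + 14436) = 1/(-117*26569 + 14436) = 1/(-3108573 + 14436) = 1/(-3094137) = -1/3094137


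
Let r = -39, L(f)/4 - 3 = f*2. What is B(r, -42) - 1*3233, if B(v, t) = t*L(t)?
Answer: 10375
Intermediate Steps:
L(f) = 12 + 8*f (L(f) = 12 + 4*(f*2) = 12 + 4*(2*f) = 12 + 8*f)
B(v, t) = t*(12 + 8*t)
B(r, -42) - 1*3233 = 4*(-42)*(3 + 2*(-42)) - 1*3233 = 4*(-42)*(3 - 84) - 3233 = 4*(-42)*(-81) - 3233 = 13608 - 3233 = 10375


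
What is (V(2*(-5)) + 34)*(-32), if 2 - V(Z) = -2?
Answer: -1216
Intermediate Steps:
V(Z) = 4 (V(Z) = 2 - 1*(-2) = 2 + 2 = 4)
(V(2*(-5)) + 34)*(-32) = (4 + 34)*(-32) = 38*(-32) = -1216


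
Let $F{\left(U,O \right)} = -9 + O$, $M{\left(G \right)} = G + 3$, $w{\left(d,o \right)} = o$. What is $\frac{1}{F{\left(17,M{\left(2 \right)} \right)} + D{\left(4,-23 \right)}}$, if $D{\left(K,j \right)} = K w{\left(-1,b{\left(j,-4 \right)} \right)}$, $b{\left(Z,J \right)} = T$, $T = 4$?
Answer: $\frac{1}{12} \approx 0.083333$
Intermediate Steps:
$b{\left(Z,J \right)} = 4$
$M{\left(G \right)} = 3 + G$
$D{\left(K,j \right)} = 4 K$ ($D{\left(K,j \right)} = K 4 = 4 K$)
$\frac{1}{F{\left(17,M{\left(2 \right)} \right)} + D{\left(4,-23 \right)}} = \frac{1}{\left(-9 + \left(3 + 2\right)\right) + 4 \cdot 4} = \frac{1}{\left(-9 + 5\right) + 16} = \frac{1}{-4 + 16} = \frac{1}{12}$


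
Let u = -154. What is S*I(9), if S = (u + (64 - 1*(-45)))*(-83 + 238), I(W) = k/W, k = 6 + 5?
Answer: -8525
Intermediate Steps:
k = 11
I(W) = 11/W
S = -6975 (S = (-154 + (64 - 1*(-45)))*(-83 + 238) = (-154 + (64 + 45))*155 = (-154 + 109)*155 = -45*155 = -6975)
S*I(9) = -76725/9 = -6975*11/9 = -8525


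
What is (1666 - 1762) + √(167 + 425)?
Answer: -96 + 4*√37 ≈ -71.669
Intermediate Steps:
(1666 - 1762) + √(167 + 425) = -96 + √592 = -96 + 4*√37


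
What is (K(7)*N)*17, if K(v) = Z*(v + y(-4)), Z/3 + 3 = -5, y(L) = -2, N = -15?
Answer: 30600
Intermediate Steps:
Z = -24 (Z = -9 + 3*(-5) = -9 - 15 = -24)
K(v) = 48 - 24*v (K(v) = -24*(v - 2) = -24*(-2 + v) = 48 - 24*v)
(K(7)*N)*17 = ((48 - 24*7)*(-15))*17 = ((48 - 168)*(-15))*17 = -120*(-15)*17 = 1800*17 = 30600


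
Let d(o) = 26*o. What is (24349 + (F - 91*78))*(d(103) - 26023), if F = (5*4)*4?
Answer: -404592195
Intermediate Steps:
F = 80 (F = 20*4 = 80)
(24349 + (F - 91*78))*(d(103) - 26023) = (24349 + (80 - 91*78))*(26*103 - 26023) = (24349 + (80 - 7098))*(2678 - 26023) = (24349 - 7018)*(-23345) = 17331*(-23345) = -404592195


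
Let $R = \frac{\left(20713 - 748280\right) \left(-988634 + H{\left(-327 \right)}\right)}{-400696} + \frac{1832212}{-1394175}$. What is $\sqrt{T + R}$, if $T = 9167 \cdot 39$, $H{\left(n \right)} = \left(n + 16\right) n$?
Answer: $\frac{i \sqrt{3910198460444736762525062466}}{55864034580} \approx 1119.4 i$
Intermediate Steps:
$H{\left(n \right)} = n \left(16 + n\right)$ ($H{\left(n \right)} = \left(16 + n\right) n = n \left(16 + n\right)$)
$R = - \frac{899670355363094377}{558640345800}$ ($R = \frac{\left(20713 - 748280\right) \left(-988634 - 327 \left(16 - 327\right)\right)}{-400696} + \frac{1832212}{-1394175} = - 727567 \left(-988634 - -101697\right) \left(- \frac{1}{400696}\right) + 1832212 \left(- \frac{1}{1394175}\right) = - 727567 \left(-988634 + 101697\right) \left(- \frac{1}{400696}\right) - \frac{1832212}{1394175} = \left(-727567\right) \left(-886937\right) \left(- \frac{1}{400696}\right) - \frac{1832212}{1394175} = 645306092279 \left(- \frac{1}{400696}\right) - \frac{1832212}{1394175} = - \frac{645306092279}{400696} - \frac{1832212}{1394175} = - \frac{899670355363094377}{558640345800} \approx -1.6105 \cdot 10^{6}$)
$T = 357513$
$\sqrt{T + R} = \sqrt{357513 - \frac{899670355363094377}{558640345800}} = \sqrt{- \frac{699949169415098977}{558640345800}} = \frac{i \sqrt{3910198460444736762525062466}}{55864034580}$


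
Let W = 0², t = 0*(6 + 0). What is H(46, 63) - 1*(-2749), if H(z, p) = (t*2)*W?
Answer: 2749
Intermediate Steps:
t = 0 (t = 0*6 = 0)
W = 0
H(z, p) = 0 (H(z, p) = (0*2)*0 = 0*0 = 0)
H(46, 63) - 1*(-2749) = 0 - 1*(-2749) = 0 + 2749 = 2749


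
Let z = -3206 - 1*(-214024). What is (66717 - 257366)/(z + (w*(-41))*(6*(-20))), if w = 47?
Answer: -190649/442058 ≈ -0.43128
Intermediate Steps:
z = 210818 (z = -3206 + 214024 = 210818)
(66717 - 257366)/(z + (w*(-41))*(6*(-20))) = (66717 - 257366)/(210818 + (47*(-41))*(6*(-20))) = -190649/(210818 - 1927*(-120)) = -190649/(210818 + 231240) = -190649/442058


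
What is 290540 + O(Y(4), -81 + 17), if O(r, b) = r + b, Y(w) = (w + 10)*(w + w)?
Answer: 290588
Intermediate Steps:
Y(w) = 2*w*(10 + w) (Y(w) = (10 + w)*(2*w) = 2*w*(10 + w))
O(r, b) = b + r
290540 + O(Y(4), -81 + 17) = 290540 + ((-81 + 17) + 2*4*(10 + 4)) = 290540 + (-64 + 2*4*14) = 290540 + (-64 + 112) = 290540 + 48 = 290588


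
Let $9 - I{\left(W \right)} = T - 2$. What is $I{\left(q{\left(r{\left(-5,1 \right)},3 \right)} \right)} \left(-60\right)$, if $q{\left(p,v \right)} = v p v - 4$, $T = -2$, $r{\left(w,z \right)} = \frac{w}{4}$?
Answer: $-780$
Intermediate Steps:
$r{\left(w,z \right)} = \frac{w}{4}$ ($r{\left(w,z \right)} = w \frac{1}{4} = \frac{w}{4}$)
$q{\left(p,v \right)} = -4 + p v^{2}$ ($q{\left(p,v \right)} = p v v - 4 = p v^{2} - 4 = -4 + p v^{2}$)
$I{\left(W \right)} = 13$ ($I{\left(W \right)} = 9 - \left(-2 - 2\right) = 9 - -4 = 9 + 4 = 13$)
$I{\left(q{\left(r{\left(-5,1 \right)},3 \right)} \right)} \left(-60\right) = 13 \left(-60\right) = -780$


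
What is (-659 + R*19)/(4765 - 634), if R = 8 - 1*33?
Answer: -14/51 ≈ -0.27451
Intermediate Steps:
R = -25 (R = 8 - 33 = -25)
(-659 + R*19)/(4765 - 634) = (-659 - 25*19)/(4765 - 634) = (-659 - 475)/4131 = -1134*1/4131 = -14/51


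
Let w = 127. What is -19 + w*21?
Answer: 2648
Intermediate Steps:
-19 + w*21 = -19 + 127*21 = -19 + 2667 = 2648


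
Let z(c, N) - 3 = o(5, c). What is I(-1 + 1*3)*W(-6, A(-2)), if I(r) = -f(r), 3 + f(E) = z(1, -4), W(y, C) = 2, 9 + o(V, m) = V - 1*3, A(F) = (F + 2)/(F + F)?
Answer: 14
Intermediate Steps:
A(F) = (2 + F)/(2*F) (A(F) = (2 + F)/((2*F)) = (2 + F)*(1/(2*F)) = (2 + F)/(2*F))
o(V, m) = -12 + V (o(V, m) = -9 + (V - 1*3) = -9 + (V - 3) = -9 + (-3 + V) = -12 + V)
z(c, N) = -4 (z(c, N) = 3 + (-12 + 5) = 3 - 7 = -4)
f(E) = -7 (f(E) = -3 - 4 = -7)
I(r) = 7 (I(r) = -1*(-7) = 7)
I(-1 + 1*3)*W(-6, A(-2)) = 7*2 = 14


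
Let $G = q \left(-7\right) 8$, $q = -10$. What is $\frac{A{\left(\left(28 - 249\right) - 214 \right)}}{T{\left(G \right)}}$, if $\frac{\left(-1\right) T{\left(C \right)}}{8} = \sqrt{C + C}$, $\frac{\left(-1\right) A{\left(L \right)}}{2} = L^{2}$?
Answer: $\frac{37845 \sqrt{70}}{224} \approx 1413.5$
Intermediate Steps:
$A{\left(L \right)} = - 2 L^{2}$
$G = 560$ ($G = \left(-10\right) \left(-7\right) 8 = 70 \cdot 8 = 560$)
$T{\left(C \right)} = - 8 \sqrt{2} \sqrt{C}$ ($T{\left(C \right)} = - 8 \sqrt{C + C} = - 8 \sqrt{2 C} = - 8 \sqrt{2} \sqrt{C}$)
$\frac{A{\left(\left(28 - 249\right) - 214 \right)}}{T{\left(G \right)}} = \frac{\left(-2\right) \left(\left(28 - 249\right) - 214\right)^{2}}{\left(-8\right) \sqrt{2} \sqrt{560}} = \frac{\left(-2\right) \left(-221 - 214\right)^{2}}{\left(-8\right) \sqrt{2} \cdot 4 \sqrt{35}} = \frac{\left(-2\right) \left(-435\right)^{2}}{\left(-32\right) \sqrt{70}} = \left(-2\right) 189225 \left(- \frac{\sqrt{70}}{2240}\right) = - 378450 \left(- \frac{\sqrt{70}}{2240}\right) = \frac{37845 \sqrt{70}}{224}$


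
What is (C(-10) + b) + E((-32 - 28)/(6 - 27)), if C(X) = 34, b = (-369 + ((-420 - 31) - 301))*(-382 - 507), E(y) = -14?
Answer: 996589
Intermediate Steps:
b = 996569 (b = (-369 + (-451 - 301))*(-889) = (-369 - 752)*(-889) = -1121*(-889) = 996569)
(C(-10) + b) + E((-32 - 28)/(6 - 27)) = (34 + 996569) - 14 = 996603 - 14 = 996589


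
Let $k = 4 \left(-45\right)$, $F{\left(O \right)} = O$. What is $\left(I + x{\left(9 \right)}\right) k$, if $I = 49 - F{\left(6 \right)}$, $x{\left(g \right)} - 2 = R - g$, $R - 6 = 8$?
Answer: $-9000$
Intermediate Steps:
$R = 14$ ($R = 6 + 8 = 14$)
$k = -180$
$x{\left(g \right)} = 16 - g$ ($x{\left(g \right)} = 2 - \left(-14 + g\right) = 16 - g$)
$I = 43$ ($I = 49 - 6 = 43$)
$\left(I + x{\left(9 \right)}\right) k = \left(43 + \left(16 - 9\right)\right) \left(-180\right) = \left(43 + 7\right) \left(-180\right) = 50 \left(-180\right) = -9000$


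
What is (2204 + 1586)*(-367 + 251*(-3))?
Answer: -4244800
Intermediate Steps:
(2204 + 1586)*(-367 + 251*(-3)) = 3790*(-367 - 753) = 3790*(-1120) = -4244800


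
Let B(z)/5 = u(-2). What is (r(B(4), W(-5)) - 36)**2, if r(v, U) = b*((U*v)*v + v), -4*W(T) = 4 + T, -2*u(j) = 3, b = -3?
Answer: 793881/256 ≈ 3101.1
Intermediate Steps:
u(j) = -3/2 (u(j) = -1/2*3 = -3/2)
W(T) = -1 - T/4 (W(T) = -(4 + T)/4 = -1 - T/4)
B(z) = -15/2 (B(z) = 5*(-3/2) = -15/2)
r(v, U) = -3*v - 3*U*v**2 (r(v, U) = -3*((U*v)*v + v) = -3*(U*v**2 + v) = -3*(v + U*v**2) = -3*v - 3*U*v**2)
(r(B(4), W(-5)) - 36)**2 = (-3*(-15/2)*(1 + (-1 - 1/4*(-5))*(-15/2)) - 36)**2 = (-3*(-15/2)*(1 + (-1 + 5/4)*(-15/2)) - 36)**2 = (-3*(-15/2)*(1 + (1/4)*(-15/2)) - 36)**2 = (-3*(-15/2)*(1 - 15/8) - 36)**2 = (-3*(-15/2)*(-7/8) - 36)**2 = (-315/16 - 36)**2 = (-891/16)**2 = 793881/256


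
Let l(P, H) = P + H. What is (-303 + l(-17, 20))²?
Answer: 90000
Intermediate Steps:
l(P, H) = H + P
(-303 + l(-17, 20))² = (-303 + (20 - 17))² = (-303 + 3)² = (-300)² = 90000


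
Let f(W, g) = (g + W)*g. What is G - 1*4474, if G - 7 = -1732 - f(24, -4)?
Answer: -6119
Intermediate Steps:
f(W, g) = g*(W + g) (f(W, g) = (W + g)*g = g*(W + g))
G = -1645 (G = 7 + (-1732 - (-4)*(24 - 4)) = 7 + (-1732 - (-4)*20) = 7 + (-1732 - 1*(-80)) = 7 + (-1732 + 80) = 7 - 1652 = -1645)
G - 1*4474 = -1645 - 1*4474 = -1645 - 4474 = -6119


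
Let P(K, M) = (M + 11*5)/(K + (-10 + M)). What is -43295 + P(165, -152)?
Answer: -129982/3 ≈ -43327.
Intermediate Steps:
P(K, M) = (55 + M)/(-10 + K + M) (P(K, M) = (M + 55)/(-10 + K + M) = (55 + M)/(-10 + K + M))
-43295 + P(165, -152) = -43295 + (55 - 152)/(-10 + 165 - 152) = -43295 - 97/3 = -129982/3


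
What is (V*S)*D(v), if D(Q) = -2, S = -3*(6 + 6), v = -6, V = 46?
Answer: 3312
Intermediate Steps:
S = -36 (S = -3*12 = -36)
(V*S)*D(v) = (46*(-36))*(-2) = -1656*(-2) = 3312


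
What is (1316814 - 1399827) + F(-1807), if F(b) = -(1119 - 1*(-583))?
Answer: -84715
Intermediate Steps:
F(b) = -1702 (F(b) = -(1119 + 583) = -1*1702 = -1702)
(1316814 - 1399827) + F(-1807) = (1316814 - 1399827) - 1702 = -83013 - 1702 = -84715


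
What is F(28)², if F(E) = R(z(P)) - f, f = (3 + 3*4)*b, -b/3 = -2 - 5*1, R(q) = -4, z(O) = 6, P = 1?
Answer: 101761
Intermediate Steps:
b = 21 (b = -3*(-2 - 5*1) = -3*(-2 - 5) = -3*(-7) = 21)
f = 315 (f = (3 + 3*4)*21 = (3 + 12)*21 = 15*21 = 315)
F(E) = -319 (F(E) = -4 - 1*315 = -4 - 315 = -319)
F(28)² = (-319)² = 101761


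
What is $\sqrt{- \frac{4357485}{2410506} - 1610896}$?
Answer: $\frac{i \sqrt{2358323209942914}}{38262} \approx 1269.2 i$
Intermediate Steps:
$\sqrt{- \frac{4357485}{2410506} - 1610896} = \sqrt{\left(-4357485\right) \frac{1}{2410506} - 1610896} = \sqrt{- \frac{484165}{267834} - 1610896} = \sqrt{- \frac{431453203429}{267834}} = \frac{i \sqrt{2358323209942914}}{38262}$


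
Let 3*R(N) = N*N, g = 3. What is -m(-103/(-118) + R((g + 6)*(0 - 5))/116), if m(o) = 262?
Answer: -262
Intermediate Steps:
R(N) = N²/3 (R(N) = (N*N)/3 = N²/3)
-m(-103/(-118) + R((g + 6)*(0 - 5))/116) = -1*262 = -262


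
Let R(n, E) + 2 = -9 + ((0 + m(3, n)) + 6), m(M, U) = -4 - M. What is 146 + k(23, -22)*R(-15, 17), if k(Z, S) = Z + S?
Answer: 134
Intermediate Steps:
R(n, E) = -12 (R(n, E) = -2 + (-9 + ((0 + (-4 - 1*3)) + 6)) = -2 + (-9 + ((0 + (-4 - 3)) + 6)) = -2 + (-9 + ((0 - 7) + 6)) = -2 + (-9 + (-7 + 6)) = -2 + (-9 - 1) = -2 - 10 = -12)
k(Z, S) = S + Z
146 + k(23, -22)*R(-15, 17) = 146 + (-22 + 23)*(-12) = 146 + 1*(-12) = 146 - 12 = 134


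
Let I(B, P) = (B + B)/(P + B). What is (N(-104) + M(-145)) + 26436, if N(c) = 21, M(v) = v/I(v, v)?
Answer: 26312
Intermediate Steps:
I(B, P) = 2*B/(B + P) (I(B, P) = (2*B)/(B + P) = 2*B/(B + P))
M(v) = v (M(v) = v/((2*v/(v + v))) = v/((2*v/((2*v)))) = v/((2*v*(1/(2*v)))) = v/1 = v*1 = v)
(N(-104) + M(-145)) + 26436 = (21 - 145) + 26436 = -124 + 26436 = 26312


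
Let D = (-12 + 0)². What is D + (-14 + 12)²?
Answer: 148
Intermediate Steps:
D = 144 (D = (-12)² = 144)
D + (-14 + 12)² = 144 + (-14 + 12)² = 144 + (-2)² = 144 + 4 = 148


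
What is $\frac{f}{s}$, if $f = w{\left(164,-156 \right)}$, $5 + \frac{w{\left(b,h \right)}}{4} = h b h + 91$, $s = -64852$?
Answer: $- \frac{3991190}{16213} \approx -246.17$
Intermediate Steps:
$w{\left(b,h \right)} = 344 + 4 b h^{2}$ ($w{\left(b,h \right)} = -20 + 4 \left(h b h + 91\right) = -20 + 4 \left(b h h + 91\right) = -20 + 4 \left(b h^{2} + 91\right) = -20 + 4 \left(91 + b h^{2}\right) = -20 + \left(364 + 4 b h^{2}\right) = 344 + 4 b h^{2}$)
$f = 15964760$ ($f = 344 + 4 \cdot 164 \left(-156\right)^{2} = 344 + 4 \cdot 164 \cdot 24336 = 344 + 15964416 = 15964760$)
$\frac{f}{s} = \frac{15964760}{-64852} = 15964760 \left(- \frac{1}{64852}\right) = - \frac{3991190}{16213}$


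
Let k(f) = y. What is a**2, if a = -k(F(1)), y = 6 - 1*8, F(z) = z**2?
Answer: 4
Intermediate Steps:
y = -2 (y = 6 - 8 = -2)
k(f) = -2
a = 2 (a = -1*(-2) = 2)
a**2 = 2**2 = 4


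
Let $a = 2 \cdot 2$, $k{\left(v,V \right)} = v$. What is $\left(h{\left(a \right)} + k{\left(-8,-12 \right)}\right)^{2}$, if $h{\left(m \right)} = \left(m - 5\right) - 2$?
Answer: $121$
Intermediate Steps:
$a = 4$
$h{\left(m \right)} = -7 + m$ ($h{\left(m \right)} = \left(-5 + m\right) - 2 = -7 + m$)
$\left(h{\left(a \right)} + k{\left(-8,-12 \right)}\right)^{2} = \left(\left(-7 + 4\right) - 8\right)^{2} = \left(-3 - 8\right)^{2} = \left(-11\right)^{2} = 121$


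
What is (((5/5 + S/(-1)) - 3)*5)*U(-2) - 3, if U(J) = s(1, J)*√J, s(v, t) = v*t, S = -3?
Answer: -3 - 10*I*√2 ≈ -3.0 - 14.142*I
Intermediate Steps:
s(v, t) = t*v
U(J) = J^(3/2) (U(J) = (J*1)*√J = J*√J = J^(3/2))
(((5/5 + S/(-1)) - 3)*5)*U(-2) - 3 = (((5/5 - 3/(-1)) - 3)*5)*(-2)^(3/2) - 3 = (((5*(⅕) - 3*(-1)) - 3)*5)*(-2*I*√2) - 3 = (((1 + 3) - 3)*5)*(-2*I*√2) - 3 = ((4 - 3)*5)*(-2*I*√2) - 3 = (1*5)*(-2*I*√2) - 3 = 5*(-2*I*√2) - 3 = -10*I*√2 - 3 = -3 - 10*I*√2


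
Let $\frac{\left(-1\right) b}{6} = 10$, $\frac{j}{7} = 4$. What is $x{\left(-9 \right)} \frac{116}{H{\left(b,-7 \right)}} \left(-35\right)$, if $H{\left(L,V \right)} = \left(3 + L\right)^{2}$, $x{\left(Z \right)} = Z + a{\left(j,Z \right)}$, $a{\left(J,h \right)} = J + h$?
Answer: $- \frac{40600}{3249} \approx -12.496$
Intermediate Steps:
$j = 28$ ($j = 7 \cdot 4 = 28$)
$b = -60$ ($b = \left(-6\right) 10 = -60$)
$x{\left(Z \right)} = 28 + 2 Z$ ($x{\left(Z \right)} = Z + \left(28 + Z\right) = 28 + 2 Z$)
$x{\left(-9 \right)} \frac{116}{H{\left(b,-7 \right)}} \left(-35\right) = \left(28 + 2 \left(-9\right)\right) \frac{116}{\left(3 - 60\right)^{2}} \left(-35\right) = \left(28 - 18\right) \frac{116}{\left(-57\right)^{2}} \left(-35\right) = 10 \cdot \frac{116}{3249} \left(-35\right) = \frac{1160}{3249} \left(-35\right) = - \frac{40600}{3249}$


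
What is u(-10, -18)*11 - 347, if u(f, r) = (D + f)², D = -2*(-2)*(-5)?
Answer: 9553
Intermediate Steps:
D = -20 (D = 4*(-5) = -20)
u(f, r) = (-20 + f)²
u(-10, -18)*11 - 347 = (-20 - 10)²*11 - 347 = (-30)²*11 - 347 = 900*11 - 347 = 9900 - 347 = 9553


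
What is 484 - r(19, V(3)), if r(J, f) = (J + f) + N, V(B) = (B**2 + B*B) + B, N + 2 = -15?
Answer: 461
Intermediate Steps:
N = -17 (N = -2 - 15 = -17)
V(B) = B + 2*B**2 (V(B) = (B**2 + B**2) + B = 2*B**2 + B = B + 2*B**2)
r(J, f) = -17 + J + f (r(J, f) = (J + f) - 17 = -17 + J + f)
484 - r(19, V(3)) = 484 - (-17 + 19 + 3*(1 + 2*3)) = 484 - (-17 + 19 + 3*(1 + 6)) = 484 - (-17 + 19 + 3*7) = 484 - (-17 + 19 + 21) = 484 - 1*23 = 484 - 23 = 461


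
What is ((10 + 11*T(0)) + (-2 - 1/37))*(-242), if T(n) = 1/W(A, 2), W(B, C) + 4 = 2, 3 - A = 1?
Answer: -22143/37 ≈ -598.46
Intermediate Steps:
A = 2 (A = 3 - 1*1 = 3 - 1 = 2)
W(B, C) = -2 (W(B, C) = -4 + 2 = -2)
T(n) = -½ (T(n) = 1/(-2) = -½)
((10 + 11*T(0)) + (-2 - 1/37))*(-242) = ((10 + 11*(-½)) + (-2 - 1/37))*(-242) = ((10 - 11/2) + (-2 - 1*1/37))*(-242) = (9/2 + (-2 - 1/37))*(-242) = (9/2 - 75/37)*(-242) = (183/74)*(-242) = -22143/37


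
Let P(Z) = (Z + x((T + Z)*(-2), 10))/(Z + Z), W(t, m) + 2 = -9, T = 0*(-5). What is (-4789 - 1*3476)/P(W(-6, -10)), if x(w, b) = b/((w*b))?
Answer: -4000260/241 ≈ -16599.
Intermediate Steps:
T = 0
W(t, m) = -11 (W(t, m) = -2 - 9 = -11)
x(w, b) = 1/w (x(w, b) = b/((b*w)) = b*(1/(b*w)) = 1/w)
P(Z) = (Z - 1/(2*Z))/(2*Z) (P(Z) = (Z + 1/((0 + Z)*(-2)))/(Z + Z) = (Z + 1/(Z*(-2)))/((2*Z)) = (Z + 1/(-2*Z))*(1/(2*Z)) = (Z - 1/(2*Z))*(1/(2*Z)) = (Z - 1/(2*Z))/(2*Z))
(-4789 - 1*3476)/P(W(-6, -10)) = (-4789 - 1*3476)/(½ - ¼/(-11)²) = (-4789 - 3476)/(½ - ¼*1/121) = -8265/(½ - 1/484) = -8265/241/484 = -8265*484/241 = -4000260/241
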